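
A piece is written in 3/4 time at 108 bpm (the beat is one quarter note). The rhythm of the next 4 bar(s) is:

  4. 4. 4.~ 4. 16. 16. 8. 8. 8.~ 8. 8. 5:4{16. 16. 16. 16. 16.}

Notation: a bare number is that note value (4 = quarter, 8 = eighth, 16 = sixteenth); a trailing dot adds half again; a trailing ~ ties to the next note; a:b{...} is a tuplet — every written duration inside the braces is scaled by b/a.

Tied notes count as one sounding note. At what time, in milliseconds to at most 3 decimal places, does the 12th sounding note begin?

1. 0.0ms @ 0 + 833.333ms (3/2)
2. 833.333ms @ 3/2 + 833.333ms (3/2)
3. 1666.667ms @ 3 + 1666.667ms (3)
4. 3333.333ms @ 6 + 208.333ms (3/8)
5. 3541.667ms @ 51/8 + 208.333ms (3/8)
6. 3750.0ms @ 27/4 + 416.667ms (3/4)
7. 4166.667ms @ 15/2 + 416.667ms (3/4)
8. 4583.333ms @ 33/4 + 833.333ms (3/2)
9. 5416.667ms @ 39/4 + 416.667ms (3/4)
10. 5833.333ms @ 21/2 + 166.667ms (3/10)
11. 6000.0ms @ 54/5 + 166.667ms (3/10)
12. 6166.667ms @ 111/10 + 166.667ms (3/10)
13. 6333.333ms @ 57/5 + 166.667ms (3/10)
14. 6500.0ms @ 117/10 + 166.667ms (3/10)

note 12 onset = 111/10b = 6166.667ms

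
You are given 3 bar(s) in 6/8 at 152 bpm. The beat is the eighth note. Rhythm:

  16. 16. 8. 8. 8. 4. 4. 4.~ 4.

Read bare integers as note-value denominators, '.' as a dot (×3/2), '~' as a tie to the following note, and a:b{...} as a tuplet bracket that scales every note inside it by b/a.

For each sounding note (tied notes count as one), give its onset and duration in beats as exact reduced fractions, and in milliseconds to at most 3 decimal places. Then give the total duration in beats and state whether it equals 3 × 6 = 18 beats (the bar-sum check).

1) 0.0ms=0b +296.053ms=3/4b
2) 296.053ms=3/4b +296.053ms=3/4b
3) 592.105ms=3/2b +592.105ms=3/2b
4) 1184.211ms=3b +592.105ms=3/2b
5) 1776.316ms=9/2b +592.105ms=3/2b
6) 2368.421ms=6b +1184.211ms=3b
7) 3552.632ms=9b +1184.211ms=3b
8) 4736.842ms=12b +2368.421ms=6b
Σ=18b of 18 (152bpm 6/8) — PASS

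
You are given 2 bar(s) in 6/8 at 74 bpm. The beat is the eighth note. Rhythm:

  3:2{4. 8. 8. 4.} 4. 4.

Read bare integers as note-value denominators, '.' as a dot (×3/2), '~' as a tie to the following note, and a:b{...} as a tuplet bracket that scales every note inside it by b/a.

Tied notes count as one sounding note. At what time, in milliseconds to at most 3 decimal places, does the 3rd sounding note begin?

note 3 onset = 3b = 2432.432ms

1. 0.0ms @ 0 + 1621.622ms (2)
2. 1621.622ms @ 2 + 810.811ms (1)
3. 2432.432ms @ 3 + 810.811ms (1)
4. 3243.243ms @ 4 + 1621.622ms (2)
5. 4864.865ms @ 6 + 2432.432ms (3)
6. 7297.297ms @ 9 + 2432.432ms (3)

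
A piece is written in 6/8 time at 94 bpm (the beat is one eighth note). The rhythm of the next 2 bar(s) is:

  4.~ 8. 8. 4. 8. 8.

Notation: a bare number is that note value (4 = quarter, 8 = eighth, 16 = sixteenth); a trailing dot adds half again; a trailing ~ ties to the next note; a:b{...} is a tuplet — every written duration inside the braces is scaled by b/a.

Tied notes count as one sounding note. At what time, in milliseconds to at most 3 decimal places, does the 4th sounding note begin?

note 4 onset = 9b = 5744.681ms

1. 0.0ms @ 0 + 2872.34ms (9/2)
2. 2872.34ms @ 9/2 + 957.447ms (3/2)
3. 3829.787ms @ 6 + 1914.894ms (3)
4. 5744.681ms @ 9 + 957.447ms (3/2)
5. 6702.128ms @ 21/2 + 957.447ms (3/2)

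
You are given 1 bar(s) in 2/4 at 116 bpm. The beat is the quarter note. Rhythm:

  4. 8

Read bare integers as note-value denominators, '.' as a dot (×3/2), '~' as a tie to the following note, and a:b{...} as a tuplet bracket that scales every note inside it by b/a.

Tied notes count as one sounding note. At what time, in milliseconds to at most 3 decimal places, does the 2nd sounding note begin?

1. 0.0ms @ 0 + 775.862ms (3/2)
2. 775.862ms @ 3/2 + 258.621ms (1/2)

note 2 onset = 3/2b = 775.862ms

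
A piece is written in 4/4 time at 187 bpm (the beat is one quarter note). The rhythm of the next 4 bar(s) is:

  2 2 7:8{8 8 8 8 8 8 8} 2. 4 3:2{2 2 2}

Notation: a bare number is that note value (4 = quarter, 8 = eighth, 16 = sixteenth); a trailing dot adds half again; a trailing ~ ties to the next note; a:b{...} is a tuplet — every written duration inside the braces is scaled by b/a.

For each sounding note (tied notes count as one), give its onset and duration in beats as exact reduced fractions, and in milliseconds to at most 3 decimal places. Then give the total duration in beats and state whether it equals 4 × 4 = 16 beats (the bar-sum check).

1) 0.0ms=0b +641.711ms=2b
2) 641.711ms=2b +641.711ms=2b
3) 1283.422ms=4b +183.346ms=4/7b
4) 1466.769ms=32/7b +183.346ms=4/7b
5) 1650.115ms=36/7b +183.346ms=4/7b
6) 1833.461ms=40/7b +183.346ms=4/7b
7) 2016.807ms=44/7b +183.346ms=4/7b
8) 2200.153ms=48/7b +183.346ms=4/7b
9) 2383.499ms=52/7b +183.346ms=4/7b
10) 2566.845ms=8b +962.567ms=3b
11) 3529.412ms=11b +320.856ms=1b
12) 3850.267ms=12b +427.807ms=4/3b
13) 4278.075ms=40/3b +427.807ms=4/3b
14) 4705.882ms=44/3b +427.807ms=4/3b
Σ=16b of 16 (187bpm 4/4) — PASS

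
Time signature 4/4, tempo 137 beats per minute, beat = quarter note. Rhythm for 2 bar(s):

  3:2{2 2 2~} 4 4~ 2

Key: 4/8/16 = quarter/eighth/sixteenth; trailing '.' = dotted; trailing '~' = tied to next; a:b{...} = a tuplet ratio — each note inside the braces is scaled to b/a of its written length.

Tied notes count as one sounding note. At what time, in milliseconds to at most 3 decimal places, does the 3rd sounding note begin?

1. 0.0ms @ 0 + 583.942ms (4/3)
2. 583.942ms @ 4/3 + 583.942ms (4/3)
3. 1167.883ms @ 8/3 + 1021.898ms (7/3)
4. 2189.781ms @ 5 + 1313.869ms (3)

note 3 onset = 8/3b = 1167.883ms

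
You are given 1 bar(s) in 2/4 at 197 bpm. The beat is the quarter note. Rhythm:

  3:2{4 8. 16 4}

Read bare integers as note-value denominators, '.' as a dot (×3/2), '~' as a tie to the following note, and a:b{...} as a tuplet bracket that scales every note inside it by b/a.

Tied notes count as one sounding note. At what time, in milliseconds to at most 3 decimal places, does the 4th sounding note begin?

1. 0.0ms @ 0 + 203.046ms (2/3)
2. 203.046ms @ 2/3 + 152.284ms (1/2)
3. 355.33ms @ 7/6 + 50.761ms (1/6)
4. 406.091ms @ 4/3 + 203.046ms (2/3)

note 4 onset = 4/3b = 406.091ms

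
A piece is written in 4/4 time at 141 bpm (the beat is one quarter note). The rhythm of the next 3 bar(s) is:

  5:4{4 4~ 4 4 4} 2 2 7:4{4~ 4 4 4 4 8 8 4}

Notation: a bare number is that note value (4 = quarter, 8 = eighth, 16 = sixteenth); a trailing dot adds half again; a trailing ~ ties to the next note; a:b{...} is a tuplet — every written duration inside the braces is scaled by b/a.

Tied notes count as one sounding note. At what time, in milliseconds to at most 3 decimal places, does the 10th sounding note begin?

1. 0.0ms @ 0 + 340.426ms (4/5)
2. 340.426ms @ 4/5 + 680.851ms (8/5)
3. 1021.277ms @ 12/5 + 340.426ms (4/5)
4. 1361.702ms @ 16/5 + 340.426ms (4/5)
5. 1702.128ms @ 4 + 851.064ms (2)
6. 2553.191ms @ 6 + 851.064ms (2)
7. 3404.255ms @ 8 + 486.322ms (8/7)
8. 3890.578ms @ 64/7 + 243.161ms (4/7)
9. 4133.739ms @ 68/7 + 243.161ms (4/7)
10. 4376.9ms @ 72/7 + 243.161ms (4/7)
11. 4620.061ms @ 76/7 + 121.581ms (2/7)
12. 4741.641ms @ 78/7 + 121.581ms (2/7)
13. 4863.222ms @ 80/7 + 243.161ms (4/7)

note 10 onset = 72/7b = 4376.9ms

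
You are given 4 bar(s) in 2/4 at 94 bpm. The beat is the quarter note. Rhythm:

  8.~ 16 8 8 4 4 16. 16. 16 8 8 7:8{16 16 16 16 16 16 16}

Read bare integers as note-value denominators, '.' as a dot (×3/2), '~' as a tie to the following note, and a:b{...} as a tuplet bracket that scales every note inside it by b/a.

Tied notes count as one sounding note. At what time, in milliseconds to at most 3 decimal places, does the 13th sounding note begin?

1. 0.0ms @ 0 + 638.298ms (1)
2. 638.298ms @ 1 + 319.149ms (1/2)
3. 957.447ms @ 3/2 + 319.149ms (1/2)
4. 1276.596ms @ 2 + 638.298ms (1)
5. 1914.894ms @ 3 + 638.298ms (1)
6. 2553.191ms @ 4 + 239.362ms (3/8)
7. 2792.553ms @ 35/8 + 239.362ms (3/8)
8. 3031.915ms @ 19/4 + 159.574ms (1/4)
9. 3191.489ms @ 5 + 319.149ms (1/2)
10. 3510.638ms @ 11/2 + 319.149ms (1/2)
11. 3829.787ms @ 6 + 182.371ms (2/7)
12. 4012.158ms @ 44/7 + 182.371ms (2/7)
13. 4194.529ms @ 46/7 + 182.371ms (2/7)
14. 4376.9ms @ 48/7 + 182.371ms (2/7)
15. 4559.271ms @ 50/7 + 182.371ms (2/7)
16. 4741.641ms @ 52/7 + 182.371ms (2/7)
17. 4924.012ms @ 54/7 + 182.371ms (2/7)

note 13 onset = 46/7b = 4194.529ms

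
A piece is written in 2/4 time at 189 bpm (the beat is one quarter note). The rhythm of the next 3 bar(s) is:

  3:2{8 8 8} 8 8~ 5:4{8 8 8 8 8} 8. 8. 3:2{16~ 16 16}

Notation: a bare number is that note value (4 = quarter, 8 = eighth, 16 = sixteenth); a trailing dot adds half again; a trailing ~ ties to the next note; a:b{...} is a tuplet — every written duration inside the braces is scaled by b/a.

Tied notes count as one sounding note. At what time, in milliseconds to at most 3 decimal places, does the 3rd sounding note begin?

1. 0.0ms @ 0 + 105.82ms (1/3)
2. 105.82ms @ 1/3 + 105.82ms (1/3)
3. 211.64ms @ 2/3 + 105.82ms (1/3)
4. 317.46ms @ 1 + 158.73ms (1/2)
5. 476.19ms @ 3/2 + 285.714ms (9/10)
6. 761.905ms @ 12/5 + 126.984ms (2/5)
7. 888.889ms @ 14/5 + 126.984ms (2/5)
8. 1015.873ms @ 16/5 + 126.984ms (2/5)
9. 1142.857ms @ 18/5 + 126.984ms (2/5)
10. 1269.841ms @ 4 + 238.095ms (3/4)
11. 1507.937ms @ 19/4 + 238.095ms (3/4)
12. 1746.032ms @ 11/2 + 105.82ms (1/3)
13. 1851.852ms @ 35/6 + 52.91ms (1/6)

note 3 onset = 2/3b = 211.64ms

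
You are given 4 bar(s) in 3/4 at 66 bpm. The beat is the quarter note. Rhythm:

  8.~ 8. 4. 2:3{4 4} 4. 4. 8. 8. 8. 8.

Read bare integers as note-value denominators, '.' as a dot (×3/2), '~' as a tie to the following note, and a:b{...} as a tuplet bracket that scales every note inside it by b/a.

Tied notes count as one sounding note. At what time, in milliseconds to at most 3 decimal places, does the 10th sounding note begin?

note 10 onset = 45/4b = 10227.273ms

1. 0.0ms @ 0 + 1363.636ms (3/2)
2. 1363.636ms @ 3/2 + 1363.636ms (3/2)
3. 2727.273ms @ 3 + 1363.636ms (3/2)
4. 4090.909ms @ 9/2 + 1363.636ms (3/2)
5. 5454.545ms @ 6 + 1363.636ms (3/2)
6. 6818.182ms @ 15/2 + 1363.636ms (3/2)
7. 8181.818ms @ 9 + 681.818ms (3/4)
8. 8863.636ms @ 39/4 + 681.818ms (3/4)
9. 9545.455ms @ 21/2 + 681.818ms (3/4)
10. 10227.273ms @ 45/4 + 681.818ms (3/4)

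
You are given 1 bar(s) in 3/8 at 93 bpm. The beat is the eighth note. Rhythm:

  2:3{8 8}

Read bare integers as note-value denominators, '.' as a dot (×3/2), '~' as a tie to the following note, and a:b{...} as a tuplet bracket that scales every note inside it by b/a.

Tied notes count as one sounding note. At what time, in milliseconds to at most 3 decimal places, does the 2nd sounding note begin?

1. 0.0ms @ 0 + 967.742ms (3/2)
2. 967.742ms @ 3/2 + 967.742ms (3/2)

note 2 onset = 3/2b = 967.742ms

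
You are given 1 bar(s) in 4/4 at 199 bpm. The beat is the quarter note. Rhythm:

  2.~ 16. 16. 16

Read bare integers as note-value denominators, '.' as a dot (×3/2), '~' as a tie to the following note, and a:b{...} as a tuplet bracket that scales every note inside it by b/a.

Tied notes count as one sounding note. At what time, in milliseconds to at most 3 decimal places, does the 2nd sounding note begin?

note 2 onset = 27/8b = 1017.588ms

1. 0.0ms @ 0 + 1017.588ms (27/8)
2. 1017.588ms @ 27/8 + 113.065ms (3/8)
3. 1130.653ms @ 15/4 + 75.377ms (1/4)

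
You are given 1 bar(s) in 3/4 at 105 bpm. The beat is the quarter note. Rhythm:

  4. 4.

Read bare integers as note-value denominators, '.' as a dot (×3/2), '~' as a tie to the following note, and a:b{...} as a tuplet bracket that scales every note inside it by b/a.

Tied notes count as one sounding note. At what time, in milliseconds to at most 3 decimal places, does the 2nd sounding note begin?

note 2 onset = 3/2b = 857.143ms

1. 0.0ms @ 0 + 857.143ms (3/2)
2. 857.143ms @ 3/2 + 857.143ms (3/2)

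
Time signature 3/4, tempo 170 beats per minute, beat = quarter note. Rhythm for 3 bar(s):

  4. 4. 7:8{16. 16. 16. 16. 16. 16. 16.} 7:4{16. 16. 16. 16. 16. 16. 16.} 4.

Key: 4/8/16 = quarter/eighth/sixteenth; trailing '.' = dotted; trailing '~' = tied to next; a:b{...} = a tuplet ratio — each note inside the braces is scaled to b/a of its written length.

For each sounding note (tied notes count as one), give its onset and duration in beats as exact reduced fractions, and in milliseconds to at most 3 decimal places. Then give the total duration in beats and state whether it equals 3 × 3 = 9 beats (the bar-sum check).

1) 0.0ms=0b +529.412ms=3/2b
2) 529.412ms=3/2b +529.412ms=3/2b
3) 1058.824ms=3b +151.261ms=3/7b
4) 1210.084ms=24/7b +151.261ms=3/7b
5) 1361.345ms=27/7b +151.261ms=3/7b
6) 1512.605ms=30/7b +151.261ms=3/7b
7) 1663.866ms=33/7b +151.261ms=3/7b
8) 1815.126ms=36/7b +151.261ms=3/7b
9) 1966.387ms=39/7b +151.261ms=3/7b
10) 2117.647ms=6b +75.63ms=3/14b
11) 2193.277ms=87/14b +75.63ms=3/14b
12) 2268.908ms=45/7b +75.63ms=3/14b
13) 2344.538ms=93/14b +75.63ms=3/14b
14) 2420.168ms=48/7b +75.63ms=3/14b
15) 2495.798ms=99/14b +75.63ms=3/14b
16) 2571.429ms=51/7b +75.63ms=3/14b
17) 2647.059ms=15/2b +529.412ms=3/2b
Σ=9b of 9 (170bpm 3/4) — PASS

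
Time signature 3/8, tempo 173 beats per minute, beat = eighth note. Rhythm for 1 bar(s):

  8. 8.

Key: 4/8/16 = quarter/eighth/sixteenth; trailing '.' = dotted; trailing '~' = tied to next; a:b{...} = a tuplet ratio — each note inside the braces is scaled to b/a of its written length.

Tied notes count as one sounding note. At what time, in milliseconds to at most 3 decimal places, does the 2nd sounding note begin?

1. 0.0ms @ 0 + 520.231ms (3/2)
2. 520.231ms @ 3/2 + 520.231ms (3/2)

note 2 onset = 3/2b = 520.231ms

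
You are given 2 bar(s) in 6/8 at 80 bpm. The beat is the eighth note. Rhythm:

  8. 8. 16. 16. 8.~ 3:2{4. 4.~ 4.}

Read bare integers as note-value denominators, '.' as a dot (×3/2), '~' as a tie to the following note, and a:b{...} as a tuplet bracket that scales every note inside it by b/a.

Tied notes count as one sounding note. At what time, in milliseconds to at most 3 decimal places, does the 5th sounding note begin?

1. 0.0ms @ 0 + 1125.0ms (3/2)
2. 1125.0ms @ 3/2 + 1125.0ms (3/2)
3. 2250.0ms @ 3 + 562.5ms (3/4)
4. 2812.5ms @ 15/4 + 562.5ms (3/4)
5. 3375.0ms @ 9/2 + 2625.0ms (7/2)
6. 6000.0ms @ 8 + 3000.0ms (4)

note 5 onset = 9/2b = 3375.0ms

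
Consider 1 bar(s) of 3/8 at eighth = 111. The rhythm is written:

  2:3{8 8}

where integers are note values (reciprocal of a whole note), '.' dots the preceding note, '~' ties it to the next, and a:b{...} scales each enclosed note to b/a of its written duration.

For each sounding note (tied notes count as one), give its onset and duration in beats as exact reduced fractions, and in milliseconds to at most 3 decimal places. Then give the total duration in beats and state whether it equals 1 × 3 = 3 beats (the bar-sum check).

1) 0.0ms=0b +810.811ms=3/2b
2) 810.811ms=3/2b +810.811ms=3/2b
Σ=3b of 3 (111bpm 3/8) — PASS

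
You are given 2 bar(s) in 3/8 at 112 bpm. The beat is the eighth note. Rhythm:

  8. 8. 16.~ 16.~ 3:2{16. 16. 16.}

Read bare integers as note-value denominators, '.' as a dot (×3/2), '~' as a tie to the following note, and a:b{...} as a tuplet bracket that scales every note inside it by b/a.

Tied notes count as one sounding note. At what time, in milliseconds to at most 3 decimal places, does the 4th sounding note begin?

note 4 onset = 5b = 2678.571ms

1. 0.0ms @ 0 + 803.571ms (3/2)
2. 803.571ms @ 3/2 + 803.571ms (3/2)
3. 1607.143ms @ 3 + 1071.429ms (2)
4. 2678.571ms @ 5 + 267.857ms (1/2)
5. 2946.429ms @ 11/2 + 267.857ms (1/2)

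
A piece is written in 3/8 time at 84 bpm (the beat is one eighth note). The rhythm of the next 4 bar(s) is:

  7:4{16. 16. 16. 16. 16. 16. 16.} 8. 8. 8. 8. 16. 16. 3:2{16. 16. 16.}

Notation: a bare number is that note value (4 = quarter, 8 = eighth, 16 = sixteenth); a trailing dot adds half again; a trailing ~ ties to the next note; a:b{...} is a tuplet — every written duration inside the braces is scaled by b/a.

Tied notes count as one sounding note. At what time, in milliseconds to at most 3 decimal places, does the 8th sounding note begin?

note 8 onset = 3b = 2142.857ms

1. 0.0ms @ 0 + 306.122ms (3/7)
2. 306.122ms @ 3/7 + 306.122ms (3/7)
3. 612.245ms @ 6/7 + 306.122ms (3/7)
4. 918.367ms @ 9/7 + 306.122ms (3/7)
5. 1224.49ms @ 12/7 + 306.122ms (3/7)
6. 1530.612ms @ 15/7 + 306.122ms (3/7)
7. 1836.735ms @ 18/7 + 306.122ms (3/7)
8. 2142.857ms @ 3 + 1071.429ms (3/2)
9. 3214.286ms @ 9/2 + 1071.429ms (3/2)
10. 4285.714ms @ 6 + 1071.429ms (3/2)
11. 5357.143ms @ 15/2 + 1071.429ms (3/2)
12. 6428.571ms @ 9 + 535.714ms (3/4)
13. 6964.286ms @ 39/4 + 535.714ms (3/4)
14. 7500.0ms @ 21/2 + 357.143ms (1/2)
15. 7857.143ms @ 11 + 357.143ms (1/2)
16. 8214.286ms @ 23/2 + 357.143ms (1/2)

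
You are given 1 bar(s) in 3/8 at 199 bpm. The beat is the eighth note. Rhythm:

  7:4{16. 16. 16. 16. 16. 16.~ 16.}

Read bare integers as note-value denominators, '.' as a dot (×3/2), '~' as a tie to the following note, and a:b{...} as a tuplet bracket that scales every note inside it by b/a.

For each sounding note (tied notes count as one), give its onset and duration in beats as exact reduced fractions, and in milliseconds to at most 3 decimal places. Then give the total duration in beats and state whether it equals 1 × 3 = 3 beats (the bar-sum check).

1) 0.0ms=0b +129.218ms=3/7b
2) 129.218ms=3/7b +129.218ms=3/7b
3) 258.435ms=6/7b +129.218ms=3/7b
4) 387.653ms=9/7b +129.218ms=3/7b
5) 516.87ms=12/7b +129.218ms=3/7b
6) 646.088ms=15/7b +258.435ms=6/7b
Σ=3b of 3 (199bpm 3/8) — PASS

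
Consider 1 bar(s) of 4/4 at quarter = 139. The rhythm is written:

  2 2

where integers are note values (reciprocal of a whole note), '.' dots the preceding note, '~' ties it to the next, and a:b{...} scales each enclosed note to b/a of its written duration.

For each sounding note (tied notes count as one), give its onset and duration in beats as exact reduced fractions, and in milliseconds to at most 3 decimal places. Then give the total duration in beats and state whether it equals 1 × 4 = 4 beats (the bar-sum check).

1) 0.0ms=0b +863.309ms=2b
2) 863.309ms=2b +863.309ms=2b
Σ=4b of 4 (139bpm 4/4) — PASS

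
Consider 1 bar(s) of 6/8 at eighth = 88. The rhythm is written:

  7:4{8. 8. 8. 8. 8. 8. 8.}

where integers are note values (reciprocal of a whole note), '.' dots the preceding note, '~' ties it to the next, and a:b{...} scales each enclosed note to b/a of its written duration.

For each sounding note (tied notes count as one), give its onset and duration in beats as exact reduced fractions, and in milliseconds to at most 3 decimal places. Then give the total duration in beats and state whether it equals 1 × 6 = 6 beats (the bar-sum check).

1) 0.0ms=0b +584.416ms=6/7b
2) 584.416ms=6/7b +584.416ms=6/7b
3) 1168.831ms=12/7b +584.416ms=6/7b
4) 1753.247ms=18/7b +584.416ms=6/7b
5) 2337.662ms=24/7b +584.416ms=6/7b
6) 2922.078ms=30/7b +584.416ms=6/7b
7) 3506.494ms=36/7b +584.416ms=6/7b
Σ=6b of 6 (88bpm 6/8) — PASS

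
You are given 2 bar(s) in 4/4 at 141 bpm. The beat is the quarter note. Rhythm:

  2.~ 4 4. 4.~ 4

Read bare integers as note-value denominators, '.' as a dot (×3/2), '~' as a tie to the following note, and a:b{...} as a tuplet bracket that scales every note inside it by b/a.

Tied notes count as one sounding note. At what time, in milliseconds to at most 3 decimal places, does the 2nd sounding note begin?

1. 0.0ms @ 0 + 1702.128ms (4)
2. 1702.128ms @ 4 + 638.298ms (3/2)
3. 2340.426ms @ 11/2 + 1063.83ms (5/2)

note 2 onset = 4b = 1702.128ms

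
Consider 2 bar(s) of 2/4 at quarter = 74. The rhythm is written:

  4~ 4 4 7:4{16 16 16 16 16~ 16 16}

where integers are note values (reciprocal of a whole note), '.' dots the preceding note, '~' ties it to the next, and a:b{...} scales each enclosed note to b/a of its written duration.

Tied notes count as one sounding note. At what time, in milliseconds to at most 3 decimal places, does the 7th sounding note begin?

note 7 onset = 25/7b = 2895.753ms

1. 0.0ms @ 0 + 1621.622ms (2)
2. 1621.622ms @ 2 + 810.811ms (1)
3. 2432.432ms @ 3 + 115.83ms (1/7)
4. 2548.263ms @ 22/7 + 115.83ms (1/7)
5. 2664.093ms @ 23/7 + 115.83ms (1/7)
6. 2779.923ms @ 24/7 + 115.83ms (1/7)
7. 2895.753ms @ 25/7 + 231.66ms (2/7)
8. 3127.413ms @ 27/7 + 115.83ms (1/7)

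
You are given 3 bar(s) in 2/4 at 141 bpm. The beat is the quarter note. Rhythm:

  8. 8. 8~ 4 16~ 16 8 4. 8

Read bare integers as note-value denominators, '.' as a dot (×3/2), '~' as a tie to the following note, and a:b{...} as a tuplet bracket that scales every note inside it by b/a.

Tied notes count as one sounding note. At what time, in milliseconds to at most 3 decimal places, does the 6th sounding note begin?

note 6 onset = 4b = 1702.128ms

1. 0.0ms @ 0 + 319.149ms (3/4)
2. 319.149ms @ 3/4 + 319.149ms (3/4)
3. 638.298ms @ 3/2 + 638.298ms (3/2)
4. 1276.596ms @ 3 + 212.766ms (1/2)
5. 1489.362ms @ 7/2 + 212.766ms (1/2)
6. 1702.128ms @ 4 + 638.298ms (3/2)
7. 2340.426ms @ 11/2 + 212.766ms (1/2)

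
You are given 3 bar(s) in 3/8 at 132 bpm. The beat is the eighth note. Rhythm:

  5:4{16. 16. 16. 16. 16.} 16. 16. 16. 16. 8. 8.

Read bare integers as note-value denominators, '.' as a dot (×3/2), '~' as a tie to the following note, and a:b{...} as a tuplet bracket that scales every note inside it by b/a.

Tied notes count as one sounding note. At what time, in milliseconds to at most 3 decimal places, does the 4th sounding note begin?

1. 0.0ms @ 0 + 272.727ms (3/5)
2. 272.727ms @ 3/5 + 272.727ms (3/5)
3. 545.455ms @ 6/5 + 272.727ms (3/5)
4. 818.182ms @ 9/5 + 272.727ms (3/5)
5. 1090.909ms @ 12/5 + 272.727ms (3/5)
6. 1363.636ms @ 3 + 340.909ms (3/4)
7. 1704.545ms @ 15/4 + 340.909ms (3/4)
8. 2045.455ms @ 9/2 + 340.909ms (3/4)
9. 2386.364ms @ 21/4 + 340.909ms (3/4)
10. 2727.273ms @ 6 + 681.818ms (3/2)
11. 3409.091ms @ 15/2 + 681.818ms (3/2)

note 4 onset = 9/5b = 818.182ms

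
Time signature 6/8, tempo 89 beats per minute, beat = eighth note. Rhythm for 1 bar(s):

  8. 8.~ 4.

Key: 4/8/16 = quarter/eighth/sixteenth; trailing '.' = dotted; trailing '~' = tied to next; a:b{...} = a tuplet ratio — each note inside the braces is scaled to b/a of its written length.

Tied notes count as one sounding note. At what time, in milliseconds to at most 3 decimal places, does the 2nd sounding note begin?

note 2 onset = 3/2b = 1011.236ms

1. 0.0ms @ 0 + 1011.236ms (3/2)
2. 1011.236ms @ 3/2 + 3033.708ms (9/2)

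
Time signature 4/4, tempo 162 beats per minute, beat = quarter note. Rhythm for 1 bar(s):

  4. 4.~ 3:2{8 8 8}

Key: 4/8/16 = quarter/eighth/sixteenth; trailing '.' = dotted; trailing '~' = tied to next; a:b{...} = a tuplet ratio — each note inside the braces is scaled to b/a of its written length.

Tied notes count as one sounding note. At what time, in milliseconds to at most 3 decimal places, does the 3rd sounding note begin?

note 3 onset = 10/3b = 1234.568ms

1. 0.0ms @ 0 + 555.556ms (3/2)
2. 555.556ms @ 3/2 + 679.012ms (11/6)
3. 1234.568ms @ 10/3 + 123.457ms (1/3)
4. 1358.025ms @ 11/3 + 123.457ms (1/3)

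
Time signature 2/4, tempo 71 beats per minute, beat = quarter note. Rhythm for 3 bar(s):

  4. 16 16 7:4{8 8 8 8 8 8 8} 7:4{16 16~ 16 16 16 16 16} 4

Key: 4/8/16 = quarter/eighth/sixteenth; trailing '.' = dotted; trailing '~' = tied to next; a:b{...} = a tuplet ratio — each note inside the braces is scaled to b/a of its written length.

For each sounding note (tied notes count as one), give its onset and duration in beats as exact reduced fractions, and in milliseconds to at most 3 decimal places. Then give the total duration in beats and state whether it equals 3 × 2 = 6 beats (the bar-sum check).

1) 0.0ms=0b +1267.606ms=3/2b
2) 1267.606ms=3/2b +211.268ms=1/4b
3) 1478.873ms=7/4b +211.268ms=1/4b
4) 1690.141ms=2b +241.449ms=2/7b
5) 1931.59ms=16/7b +241.449ms=2/7b
6) 2173.038ms=18/7b +241.449ms=2/7b
7) 2414.487ms=20/7b +241.449ms=2/7b
8) 2655.936ms=22/7b +241.449ms=2/7b
9) 2897.384ms=24/7b +241.449ms=2/7b
10) 3138.833ms=26/7b +241.449ms=2/7b
11) 3380.282ms=4b +120.724ms=1/7b
12) 3501.006ms=29/7b +241.449ms=2/7b
13) 3742.455ms=31/7b +120.724ms=1/7b
14) 3863.179ms=32/7b +120.724ms=1/7b
15) 3983.903ms=33/7b +120.724ms=1/7b
16) 4104.628ms=34/7b +120.724ms=1/7b
17) 4225.352ms=5b +845.07ms=1b
Σ=6b of 6 (71bpm 2/4) — PASS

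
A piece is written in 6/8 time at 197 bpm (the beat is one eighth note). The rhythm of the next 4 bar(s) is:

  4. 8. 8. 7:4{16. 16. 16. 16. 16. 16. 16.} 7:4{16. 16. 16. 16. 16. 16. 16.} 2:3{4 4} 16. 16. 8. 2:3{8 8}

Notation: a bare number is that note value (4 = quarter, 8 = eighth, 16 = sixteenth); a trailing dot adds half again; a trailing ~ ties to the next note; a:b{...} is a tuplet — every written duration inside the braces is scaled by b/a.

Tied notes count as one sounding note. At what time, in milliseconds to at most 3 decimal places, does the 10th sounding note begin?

1. 0.0ms @ 0 + 913.706ms (3)
2. 913.706ms @ 3 + 456.853ms (3/2)
3. 1370.558ms @ 9/2 + 456.853ms (3/2)
4. 1827.411ms @ 6 + 130.529ms (3/7)
5. 1957.941ms @ 45/7 + 130.529ms (3/7)
6. 2088.47ms @ 48/7 + 130.529ms (3/7)
7. 2218.999ms @ 51/7 + 130.529ms (3/7)
8. 2349.529ms @ 54/7 + 130.529ms (3/7)
9. 2480.058ms @ 57/7 + 130.529ms (3/7)
10. 2610.587ms @ 60/7 + 130.529ms (3/7)
11. 2741.117ms @ 9 + 130.529ms (3/7)
12. 2871.646ms @ 66/7 + 130.529ms (3/7)
13. 3002.175ms @ 69/7 + 130.529ms (3/7)
14. 3132.705ms @ 72/7 + 130.529ms (3/7)
15. 3263.234ms @ 75/7 + 130.529ms (3/7)
16. 3393.764ms @ 78/7 + 130.529ms (3/7)
17. 3524.293ms @ 81/7 + 130.529ms (3/7)
18. 3654.822ms @ 12 + 913.706ms (3)
19. 4568.528ms @ 15 + 913.706ms (3)
20. 5482.234ms @ 18 + 228.426ms (3/4)
21. 5710.66ms @ 75/4 + 228.426ms (3/4)
22. 5939.086ms @ 39/2 + 456.853ms (3/2)
23. 6395.939ms @ 21 + 456.853ms (3/2)
24. 6852.792ms @ 45/2 + 456.853ms (3/2)

note 10 onset = 60/7b = 2610.587ms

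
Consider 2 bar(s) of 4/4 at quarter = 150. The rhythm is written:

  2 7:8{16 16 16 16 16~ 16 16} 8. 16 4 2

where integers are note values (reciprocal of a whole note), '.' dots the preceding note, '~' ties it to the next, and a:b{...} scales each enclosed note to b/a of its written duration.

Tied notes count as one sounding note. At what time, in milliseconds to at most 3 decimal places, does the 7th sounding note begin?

note 7 onset = 26/7b = 1485.714ms

1. 0.0ms @ 0 + 800.0ms (2)
2. 800.0ms @ 2 + 114.286ms (2/7)
3. 914.286ms @ 16/7 + 114.286ms (2/7)
4. 1028.571ms @ 18/7 + 114.286ms (2/7)
5. 1142.857ms @ 20/7 + 114.286ms (2/7)
6. 1257.143ms @ 22/7 + 228.571ms (4/7)
7. 1485.714ms @ 26/7 + 114.286ms (2/7)
8. 1600.0ms @ 4 + 300.0ms (3/4)
9. 1900.0ms @ 19/4 + 100.0ms (1/4)
10. 2000.0ms @ 5 + 400.0ms (1)
11. 2400.0ms @ 6 + 800.0ms (2)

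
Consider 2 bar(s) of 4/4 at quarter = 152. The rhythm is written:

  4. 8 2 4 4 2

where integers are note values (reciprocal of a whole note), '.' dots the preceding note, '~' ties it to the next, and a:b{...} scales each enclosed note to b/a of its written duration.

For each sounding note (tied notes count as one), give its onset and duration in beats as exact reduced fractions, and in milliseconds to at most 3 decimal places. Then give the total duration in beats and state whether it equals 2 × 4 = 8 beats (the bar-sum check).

1) 0.0ms=0b +592.105ms=3/2b
2) 592.105ms=3/2b +197.368ms=1/2b
3) 789.474ms=2b +789.474ms=2b
4) 1578.947ms=4b +394.737ms=1b
5) 1973.684ms=5b +394.737ms=1b
6) 2368.421ms=6b +789.474ms=2b
Σ=8b of 8 (152bpm 4/4) — PASS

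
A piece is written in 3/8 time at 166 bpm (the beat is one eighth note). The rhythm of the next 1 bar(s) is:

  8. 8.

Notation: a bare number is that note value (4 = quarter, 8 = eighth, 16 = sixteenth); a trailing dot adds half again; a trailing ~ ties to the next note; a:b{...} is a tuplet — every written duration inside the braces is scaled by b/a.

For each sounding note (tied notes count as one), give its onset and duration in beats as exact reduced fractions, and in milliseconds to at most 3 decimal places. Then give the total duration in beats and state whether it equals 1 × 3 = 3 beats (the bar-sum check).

1) 0.0ms=0b +542.169ms=3/2b
2) 542.169ms=3/2b +542.169ms=3/2b
Σ=3b of 3 (166bpm 3/8) — PASS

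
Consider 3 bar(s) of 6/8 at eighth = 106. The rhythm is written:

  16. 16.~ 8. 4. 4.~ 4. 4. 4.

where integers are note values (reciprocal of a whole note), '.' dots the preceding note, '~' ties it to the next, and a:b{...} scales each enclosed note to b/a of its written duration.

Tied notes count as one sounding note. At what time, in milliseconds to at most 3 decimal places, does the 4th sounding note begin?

note 4 onset = 6b = 3396.226ms

1. 0.0ms @ 0 + 424.528ms (3/4)
2. 424.528ms @ 3/4 + 1273.585ms (9/4)
3. 1698.113ms @ 3 + 1698.113ms (3)
4. 3396.226ms @ 6 + 3396.226ms (6)
5. 6792.453ms @ 12 + 1698.113ms (3)
6. 8490.566ms @ 15 + 1698.113ms (3)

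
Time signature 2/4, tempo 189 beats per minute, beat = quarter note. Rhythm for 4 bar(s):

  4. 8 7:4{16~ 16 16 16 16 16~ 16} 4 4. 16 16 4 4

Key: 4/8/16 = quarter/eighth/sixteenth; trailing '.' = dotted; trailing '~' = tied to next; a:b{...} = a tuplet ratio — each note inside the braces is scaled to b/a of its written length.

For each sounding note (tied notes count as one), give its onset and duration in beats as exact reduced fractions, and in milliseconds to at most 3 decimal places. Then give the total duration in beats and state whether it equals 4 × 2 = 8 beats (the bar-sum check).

1) 0.0ms=0b +476.19ms=3/2b
2) 476.19ms=3/2b +158.73ms=1/2b
3) 634.921ms=2b +90.703ms=2/7b
4) 725.624ms=16/7b +45.351ms=1/7b
5) 770.975ms=17/7b +45.351ms=1/7b
6) 816.327ms=18/7b +45.351ms=1/7b
7) 861.678ms=19/7b +90.703ms=2/7b
8) 952.381ms=3b +317.46ms=1b
9) 1269.841ms=4b +476.19ms=3/2b
10) 1746.032ms=11/2b +79.365ms=1/4b
11) 1825.397ms=23/4b +79.365ms=1/4b
12) 1904.762ms=6b +317.46ms=1b
13) 2222.222ms=7b +317.46ms=1b
Σ=8b of 8 (189bpm 2/4) — PASS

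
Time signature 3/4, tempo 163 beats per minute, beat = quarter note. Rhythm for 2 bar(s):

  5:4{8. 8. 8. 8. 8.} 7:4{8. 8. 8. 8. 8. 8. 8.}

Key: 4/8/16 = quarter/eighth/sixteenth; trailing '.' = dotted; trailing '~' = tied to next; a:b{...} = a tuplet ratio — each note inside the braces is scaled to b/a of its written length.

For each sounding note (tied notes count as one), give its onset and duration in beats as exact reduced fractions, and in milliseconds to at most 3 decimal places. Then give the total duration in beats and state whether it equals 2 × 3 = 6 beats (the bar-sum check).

1) 0.0ms=0b +220.859ms=3/5b
2) 220.859ms=3/5b +220.859ms=3/5b
3) 441.718ms=6/5b +220.859ms=3/5b
4) 662.577ms=9/5b +220.859ms=3/5b
5) 883.436ms=12/5b +220.859ms=3/5b
6) 1104.294ms=3b +157.756ms=3/7b
7) 1262.051ms=24/7b +157.756ms=3/7b
8) 1419.807ms=27/7b +157.756ms=3/7b
9) 1577.564ms=30/7b +157.756ms=3/7b
10) 1735.32ms=33/7b +157.756ms=3/7b
11) 1893.076ms=36/7b +157.756ms=3/7b
12) 2050.833ms=39/7b +157.756ms=3/7b
Σ=6b of 6 (163bpm 3/4) — PASS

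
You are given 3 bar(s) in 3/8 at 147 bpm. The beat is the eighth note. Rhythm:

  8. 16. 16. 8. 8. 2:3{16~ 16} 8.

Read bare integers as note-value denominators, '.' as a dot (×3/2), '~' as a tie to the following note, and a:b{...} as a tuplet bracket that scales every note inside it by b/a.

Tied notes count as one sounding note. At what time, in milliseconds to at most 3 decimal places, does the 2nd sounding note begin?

1. 0.0ms @ 0 + 612.245ms (3/2)
2. 612.245ms @ 3/2 + 306.122ms (3/4)
3. 918.367ms @ 9/4 + 306.122ms (3/4)
4. 1224.49ms @ 3 + 612.245ms (3/2)
5. 1836.735ms @ 9/2 + 612.245ms (3/2)
6. 2448.98ms @ 6 + 612.245ms (3/2)
7. 3061.224ms @ 15/2 + 612.245ms (3/2)

note 2 onset = 3/2b = 612.245ms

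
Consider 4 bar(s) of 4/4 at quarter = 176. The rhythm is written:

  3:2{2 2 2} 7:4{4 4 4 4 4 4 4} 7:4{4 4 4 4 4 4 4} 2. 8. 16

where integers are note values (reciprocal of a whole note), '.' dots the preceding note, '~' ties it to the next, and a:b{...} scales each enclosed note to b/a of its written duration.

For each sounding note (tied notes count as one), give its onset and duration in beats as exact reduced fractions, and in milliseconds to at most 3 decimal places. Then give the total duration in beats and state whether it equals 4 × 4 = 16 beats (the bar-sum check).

1) 0.0ms=0b +454.545ms=4/3b
2) 454.545ms=4/3b +454.545ms=4/3b
3) 909.091ms=8/3b +454.545ms=4/3b
4) 1363.636ms=4b +194.805ms=4/7b
5) 1558.442ms=32/7b +194.805ms=4/7b
6) 1753.247ms=36/7b +194.805ms=4/7b
7) 1948.052ms=40/7b +194.805ms=4/7b
8) 2142.857ms=44/7b +194.805ms=4/7b
9) 2337.662ms=48/7b +194.805ms=4/7b
10) 2532.468ms=52/7b +194.805ms=4/7b
11) 2727.273ms=8b +194.805ms=4/7b
12) 2922.078ms=60/7b +194.805ms=4/7b
13) 3116.883ms=64/7b +194.805ms=4/7b
14) 3311.688ms=68/7b +194.805ms=4/7b
15) 3506.494ms=72/7b +194.805ms=4/7b
16) 3701.299ms=76/7b +194.805ms=4/7b
17) 3896.104ms=80/7b +194.805ms=4/7b
18) 4090.909ms=12b +1022.727ms=3b
19) 5113.636ms=15b +255.682ms=3/4b
20) 5369.318ms=63/4b +85.227ms=1/4b
Σ=16b of 16 (176bpm 4/4) — PASS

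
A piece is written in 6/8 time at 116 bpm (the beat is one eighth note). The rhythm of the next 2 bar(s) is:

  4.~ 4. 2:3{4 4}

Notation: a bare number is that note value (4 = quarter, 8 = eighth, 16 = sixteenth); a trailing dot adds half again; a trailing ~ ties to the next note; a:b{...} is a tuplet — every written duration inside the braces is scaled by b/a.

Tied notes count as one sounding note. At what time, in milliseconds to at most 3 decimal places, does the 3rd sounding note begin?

note 3 onset = 9b = 4655.172ms

1. 0.0ms @ 0 + 3103.448ms (6)
2. 3103.448ms @ 6 + 1551.724ms (3)
3. 4655.172ms @ 9 + 1551.724ms (3)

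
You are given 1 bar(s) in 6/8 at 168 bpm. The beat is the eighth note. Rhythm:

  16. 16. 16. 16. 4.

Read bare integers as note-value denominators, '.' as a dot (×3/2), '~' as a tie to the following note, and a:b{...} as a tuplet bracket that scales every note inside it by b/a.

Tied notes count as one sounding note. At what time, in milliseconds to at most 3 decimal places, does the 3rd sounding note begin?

note 3 onset = 3/2b = 535.714ms

1. 0.0ms @ 0 + 267.857ms (3/4)
2. 267.857ms @ 3/4 + 267.857ms (3/4)
3. 535.714ms @ 3/2 + 267.857ms (3/4)
4. 803.571ms @ 9/4 + 267.857ms (3/4)
5. 1071.429ms @ 3 + 1071.429ms (3)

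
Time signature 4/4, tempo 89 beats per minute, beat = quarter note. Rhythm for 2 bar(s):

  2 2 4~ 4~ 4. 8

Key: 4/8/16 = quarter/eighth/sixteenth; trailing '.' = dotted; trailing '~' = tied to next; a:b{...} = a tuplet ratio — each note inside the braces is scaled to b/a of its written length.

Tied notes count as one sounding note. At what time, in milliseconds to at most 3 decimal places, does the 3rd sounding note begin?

1. 0.0ms @ 0 + 1348.315ms (2)
2. 1348.315ms @ 2 + 1348.315ms (2)
3. 2696.629ms @ 4 + 2359.551ms (7/2)
4. 5056.18ms @ 15/2 + 337.079ms (1/2)

note 3 onset = 4b = 2696.629ms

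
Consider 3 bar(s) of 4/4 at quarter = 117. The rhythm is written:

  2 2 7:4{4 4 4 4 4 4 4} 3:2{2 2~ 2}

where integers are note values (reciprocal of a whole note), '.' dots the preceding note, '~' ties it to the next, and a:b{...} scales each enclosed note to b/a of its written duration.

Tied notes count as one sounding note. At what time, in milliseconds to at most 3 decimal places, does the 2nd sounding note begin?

1. 0.0ms @ 0 + 1025.641ms (2)
2. 1025.641ms @ 2 + 1025.641ms (2)
3. 2051.282ms @ 4 + 293.04ms (4/7)
4. 2344.322ms @ 32/7 + 293.04ms (4/7)
5. 2637.363ms @ 36/7 + 293.04ms (4/7)
6. 2930.403ms @ 40/7 + 293.04ms (4/7)
7. 3223.443ms @ 44/7 + 293.04ms (4/7)
8. 3516.484ms @ 48/7 + 293.04ms (4/7)
9. 3809.524ms @ 52/7 + 293.04ms (4/7)
10. 4102.564ms @ 8 + 683.761ms (4/3)
11. 4786.325ms @ 28/3 + 1367.521ms (8/3)

note 2 onset = 2b = 1025.641ms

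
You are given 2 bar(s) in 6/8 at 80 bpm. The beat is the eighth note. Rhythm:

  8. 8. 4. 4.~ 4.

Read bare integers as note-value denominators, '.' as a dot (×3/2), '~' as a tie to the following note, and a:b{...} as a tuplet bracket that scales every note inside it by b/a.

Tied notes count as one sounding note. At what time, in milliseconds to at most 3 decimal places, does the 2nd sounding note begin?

1. 0.0ms @ 0 + 1125.0ms (3/2)
2. 1125.0ms @ 3/2 + 1125.0ms (3/2)
3. 2250.0ms @ 3 + 2250.0ms (3)
4. 4500.0ms @ 6 + 4500.0ms (6)

note 2 onset = 3/2b = 1125.0ms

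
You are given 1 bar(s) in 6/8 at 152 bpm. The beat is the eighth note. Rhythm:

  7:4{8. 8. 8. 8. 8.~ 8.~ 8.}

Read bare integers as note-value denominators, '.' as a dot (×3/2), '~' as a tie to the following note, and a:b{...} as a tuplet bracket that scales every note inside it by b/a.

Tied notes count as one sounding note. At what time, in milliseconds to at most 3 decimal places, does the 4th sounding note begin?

note 4 onset = 18/7b = 1015.038ms

1. 0.0ms @ 0 + 338.346ms (6/7)
2. 338.346ms @ 6/7 + 338.346ms (6/7)
3. 676.692ms @ 12/7 + 338.346ms (6/7)
4. 1015.038ms @ 18/7 + 338.346ms (6/7)
5. 1353.383ms @ 24/7 + 1015.038ms (18/7)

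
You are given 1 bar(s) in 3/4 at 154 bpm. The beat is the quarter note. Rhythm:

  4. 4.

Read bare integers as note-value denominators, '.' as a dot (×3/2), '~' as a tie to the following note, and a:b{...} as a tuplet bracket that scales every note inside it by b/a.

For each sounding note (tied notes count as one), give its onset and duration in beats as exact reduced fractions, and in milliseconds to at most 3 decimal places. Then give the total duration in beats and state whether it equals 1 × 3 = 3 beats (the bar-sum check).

1) 0.0ms=0b +584.416ms=3/2b
2) 584.416ms=3/2b +584.416ms=3/2b
Σ=3b of 3 (154bpm 3/4) — PASS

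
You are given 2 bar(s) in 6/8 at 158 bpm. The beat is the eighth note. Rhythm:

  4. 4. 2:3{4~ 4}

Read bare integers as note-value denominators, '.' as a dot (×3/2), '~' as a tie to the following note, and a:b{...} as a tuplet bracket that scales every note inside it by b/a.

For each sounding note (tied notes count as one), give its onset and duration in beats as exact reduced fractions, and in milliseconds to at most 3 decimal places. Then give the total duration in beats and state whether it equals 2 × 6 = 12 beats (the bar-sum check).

1) 0.0ms=0b +1139.241ms=3b
2) 1139.241ms=3b +1139.241ms=3b
3) 2278.481ms=6b +2278.481ms=6b
Σ=12b of 12 (158bpm 6/8) — PASS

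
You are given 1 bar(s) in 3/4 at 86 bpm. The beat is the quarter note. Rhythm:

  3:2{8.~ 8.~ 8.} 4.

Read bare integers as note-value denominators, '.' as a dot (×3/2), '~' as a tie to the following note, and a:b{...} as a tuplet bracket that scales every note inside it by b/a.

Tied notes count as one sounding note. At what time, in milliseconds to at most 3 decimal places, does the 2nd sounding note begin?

1. 0.0ms @ 0 + 1046.512ms (3/2)
2. 1046.512ms @ 3/2 + 1046.512ms (3/2)

note 2 onset = 3/2b = 1046.512ms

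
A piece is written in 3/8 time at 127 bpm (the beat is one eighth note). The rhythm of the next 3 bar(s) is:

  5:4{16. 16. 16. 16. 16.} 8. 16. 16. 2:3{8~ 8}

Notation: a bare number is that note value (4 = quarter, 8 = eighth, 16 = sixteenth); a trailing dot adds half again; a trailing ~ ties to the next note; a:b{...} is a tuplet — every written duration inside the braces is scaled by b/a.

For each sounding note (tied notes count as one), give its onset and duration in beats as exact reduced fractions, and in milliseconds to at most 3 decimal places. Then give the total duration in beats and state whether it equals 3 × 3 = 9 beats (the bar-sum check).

1) 0.0ms=0b +283.465ms=3/5b
2) 283.465ms=3/5b +283.465ms=3/5b
3) 566.929ms=6/5b +283.465ms=3/5b
4) 850.394ms=9/5b +283.465ms=3/5b
5) 1133.858ms=12/5b +283.465ms=3/5b
6) 1417.323ms=3b +708.661ms=3/2b
7) 2125.984ms=9/2b +354.331ms=3/4b
8) 2480.315ms=21/4b +354.331ms=3/4b
9) 2834.646ms=6b +1417.323ms=3b
Σ=9b of 9 (127bpm 3/8) — PASS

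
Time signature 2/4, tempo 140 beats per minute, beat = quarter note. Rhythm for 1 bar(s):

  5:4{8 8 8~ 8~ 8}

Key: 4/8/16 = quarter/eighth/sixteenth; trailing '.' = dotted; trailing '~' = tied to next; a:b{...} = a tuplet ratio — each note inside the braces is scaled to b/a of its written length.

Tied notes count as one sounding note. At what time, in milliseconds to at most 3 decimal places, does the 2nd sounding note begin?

note 2 onset = 2/5b = 171.429ms

1. 0.0ms @ 0 + 171.429ms (2/5)
2. 171.429ms @ 2/5 + 171.429ms (2/5)
3. 342.857ms @ 4/5 + 514.286ms (6/5)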